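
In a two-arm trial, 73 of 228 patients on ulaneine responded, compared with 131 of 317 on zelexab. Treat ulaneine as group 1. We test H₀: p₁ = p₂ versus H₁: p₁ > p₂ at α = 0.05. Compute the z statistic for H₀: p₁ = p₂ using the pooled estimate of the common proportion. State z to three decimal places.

z = -2.215

p̂₁ = 73/228 ≈ 0.32018, p̂₂ = 131/317 ≈ 0.41325.
Pooled p̂ = (73+131)/(228+317) = 204/545 = 0.37431.
SE = √(0.234203 × 0.00754054) = 0.04202.
z = (0.32018 − 0.41325)/0.04202 = -0.09307/0.04202 = -2.215.
p-value = P(Z > -2.215) ≈ 0.9866; since p > α = 0.05, fail to reject H₀.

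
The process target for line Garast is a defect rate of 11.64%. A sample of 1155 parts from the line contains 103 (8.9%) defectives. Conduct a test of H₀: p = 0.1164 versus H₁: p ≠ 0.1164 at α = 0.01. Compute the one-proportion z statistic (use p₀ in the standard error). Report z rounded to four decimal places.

p̂ = 103/1155 = 0.0891775.
Under H₀, SE = √(0.1164·0.8836/1155) = √(8.90485e-05) = 0.0094366.
z = (0.0891775 − 0.1164)/0.0094366 = -0.0272225/0.0094366 = -2.8848.
p-value = 2·P(Z > 2.885) ≈ 0.0039. With α = 0.01, reject H₀.

z = -2.8848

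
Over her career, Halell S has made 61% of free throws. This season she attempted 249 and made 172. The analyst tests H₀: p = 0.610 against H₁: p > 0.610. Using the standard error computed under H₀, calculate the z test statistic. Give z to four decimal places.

p̂ = 172/249 = 0.6907631.
SE = √(p₀(1−p₀)/n) = √(0.2379/249) = 0.0309099.
z = (0.6907631 − 0.61)/0.0309099 = 0.0807631/0.0309099 = 2.6129.
p-value = P(Z > 2.613) ≈ 0.0045.

z = 2.6129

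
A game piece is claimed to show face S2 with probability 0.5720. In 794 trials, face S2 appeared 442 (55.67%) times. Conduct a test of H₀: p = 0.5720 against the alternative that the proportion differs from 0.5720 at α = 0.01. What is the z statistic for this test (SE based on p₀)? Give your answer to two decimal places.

p̂ = 442/794 ≈ 0.5567.
Standard error under H₀: √(0.572×0.428/794) = 0.0176.
z = (0.5567 − 0.572)/0.0176 = -0.0153/0.0176 = -0.87.
p-value = 2·P(Z > 0.873) ≈ 0.3828; since p > α = 0.01, fail to reject H₀.

z = -0.87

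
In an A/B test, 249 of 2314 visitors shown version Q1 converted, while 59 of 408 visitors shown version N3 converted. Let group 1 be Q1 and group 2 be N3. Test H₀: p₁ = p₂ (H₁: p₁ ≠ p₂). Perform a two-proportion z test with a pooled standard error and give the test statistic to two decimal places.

z = -2.18

p̂₁ = 249/2314 ≈ 0.1076, p̂₂ = 59/408 ≈ 0.1446.
Pooled p̂ = (249+59)/(2314+408) = 308/2722 = 0.1132.
SE = √(0.100349 × 0.00288313) = 0.0170.
z = (0.1076 − 0.1446)/0.0170 = -0.0370/0.0170 = -2.18.
p-value = 2·P(Z > 2.175) ≈ 0.0296.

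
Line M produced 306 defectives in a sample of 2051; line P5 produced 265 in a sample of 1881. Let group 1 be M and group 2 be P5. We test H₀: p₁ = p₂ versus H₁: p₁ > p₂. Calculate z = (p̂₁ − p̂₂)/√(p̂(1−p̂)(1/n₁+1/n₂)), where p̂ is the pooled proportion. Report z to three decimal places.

z = 0.739

p̂₁ = 306/2051 = 0.149196, p̂₂ = 265/1881 = 0.140883.
Pooled p̂ = (306+265)/(2051+1881) = 571/3932 = 0.145219.
SE = √(0.12413 × 0.0010192) = 0.011248.
z = (0.149196 − 0.140883)/0.011248 = 0.008313/0.011248 = 0.739.
p-value = P(Z > 0.739) ≈ 0.2299.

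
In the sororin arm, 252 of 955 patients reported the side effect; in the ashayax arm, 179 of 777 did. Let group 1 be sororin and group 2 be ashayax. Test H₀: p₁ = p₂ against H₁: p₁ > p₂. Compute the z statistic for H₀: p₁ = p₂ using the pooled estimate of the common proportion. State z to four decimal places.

z = 1.6039

p̂₁ = 252/955 ≈ 0.2638743, p̂₂ = 179/777 ≈ 0.2303732.
Pooled p̂ = (252+179)/(955+777) = 431/1732 = 0.2488453.
SE = √(0.186921 × 0.00233412) = 0.0208877.
z = (0.2638743 − 0.2303732)/0.0208877 = 0.0335011/0.0208877 = 1.6039.
p-value = P(Z > 1.604) ≈ 0.0544.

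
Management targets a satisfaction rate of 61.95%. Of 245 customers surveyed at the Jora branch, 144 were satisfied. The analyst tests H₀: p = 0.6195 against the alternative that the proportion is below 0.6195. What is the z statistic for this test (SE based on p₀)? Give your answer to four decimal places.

p̂ = 144/245 = 0.587755.
SE = √(p₀(1−p₀)/n) = √(0.23572/245) = 0.031018.
z = (0.587755 − 0.6195)/0.031018 = -0.031745/0.031018 = -1.0234.
p-value = P(Z < -1.023) ≈ 0.1531.

z = -1.0234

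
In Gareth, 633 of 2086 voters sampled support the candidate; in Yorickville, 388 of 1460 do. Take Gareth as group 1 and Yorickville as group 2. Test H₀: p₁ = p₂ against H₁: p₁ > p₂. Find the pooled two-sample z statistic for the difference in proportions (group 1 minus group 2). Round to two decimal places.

z = 2.44

p̂₁ = 633/2086 ≈ 0.30345, p̂₂ = 388/1460 ≈ 0.26575.
Pooled p̂ = (633+388)/(2086+1460) = 1021/3546 = 0.28793.
SE = √(0.205026 × 0.00116432) = 0.01545.
z = (0.30345 − 0.26575)/0.01545 = 0.03770/0.01545 = 2.44.
p-value = P(Z > 2.440) ≈ 0.0073.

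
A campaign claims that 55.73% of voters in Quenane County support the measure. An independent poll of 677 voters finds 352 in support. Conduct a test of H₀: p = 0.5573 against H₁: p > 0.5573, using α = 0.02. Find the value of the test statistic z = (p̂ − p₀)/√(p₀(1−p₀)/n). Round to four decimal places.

p̂ = 352/677 ≈ 0.519941.
SE = √(p₀(1−p₀)/n) = √(0.24672/677) = 0.019090.
z = (0.519941 − 0.5573)/0.019090 = -0.037359/0.019090 = -1.9570.
p-value = P(Z > -1.957) ≈ 0.9748. With α = 0.02, fail to reject H₀.

z = -1.9570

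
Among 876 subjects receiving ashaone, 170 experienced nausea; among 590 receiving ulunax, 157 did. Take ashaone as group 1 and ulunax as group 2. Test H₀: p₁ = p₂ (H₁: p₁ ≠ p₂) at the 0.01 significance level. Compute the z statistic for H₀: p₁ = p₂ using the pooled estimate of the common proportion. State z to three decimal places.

z = -3.249

p̂₁ = 170/876 = 0.19406, p̂₂ = 157/590 = 0.26610.
Pooled p̂ = (170+157)/(876+590) = 327/1466 = 0.22306.
SE = √(0.173302 × 0.00283647) = 0.02217.
z = (0.19406 − 0.26610)/0.02217 = -0.07204/0.02217 = -3.249.
Two-sided p-value ≈ 2·Φ(−3.249) = 0.0012; since p < α = 0.01, reject H₀.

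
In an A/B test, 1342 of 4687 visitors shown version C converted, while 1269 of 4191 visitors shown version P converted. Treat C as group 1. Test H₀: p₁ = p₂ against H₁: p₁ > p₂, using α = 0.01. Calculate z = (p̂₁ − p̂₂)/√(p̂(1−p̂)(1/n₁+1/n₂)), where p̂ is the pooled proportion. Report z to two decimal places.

z = -1.70

p̂₁ = 1342/4687 ≈ 0.2863, p̂₂ = 1269/4191 ≈ 0.3028.
Pooled p̂ = (1342+1269)/(4687+4191) = 2611/8878 = 0.2941.
SE = √(p̂(1−p̂)(1/n₁+1/n₂)) = √(0.2941·0.7059·0.000451963) = √(9.38294e-05) = 0.0097.
z = (0.2863 − 0.3028)/0.0097 = -0.0165/0.0097 = -1.70.
p-value = P(Z > -1.700) ≈ 0.9554, so at α = 0.01 we fail to reject H₀.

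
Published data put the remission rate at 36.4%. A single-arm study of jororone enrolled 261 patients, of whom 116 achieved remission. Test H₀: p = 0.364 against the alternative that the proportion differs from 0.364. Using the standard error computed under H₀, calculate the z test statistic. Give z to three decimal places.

z = 2.701

p̂ = 116/261 = 0.44444.
SE = √(p₀(1−p₀)/n) = √(0.2315/261) = 0.02978.
z = (0.44444 − 0.364)/0.02978 = 0.08044/0.02978 = 2.701.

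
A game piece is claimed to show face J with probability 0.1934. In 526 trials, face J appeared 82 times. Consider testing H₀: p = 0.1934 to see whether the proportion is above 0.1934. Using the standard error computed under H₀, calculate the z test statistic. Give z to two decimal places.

p̂ = 82/526 = 0.1559.
Standard error under H₀: √(0.1934×0.8066/526) = 0.0172.
z = (0.1559 − 0.1934)/0.0172 = -0.0375/0.0172 = -2.18.

z = -2.18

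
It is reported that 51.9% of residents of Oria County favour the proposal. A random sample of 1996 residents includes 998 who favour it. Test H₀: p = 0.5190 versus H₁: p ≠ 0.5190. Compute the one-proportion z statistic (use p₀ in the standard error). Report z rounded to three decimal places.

z = -1.699

p̂ = 998/1996 ≈ 0.50000.
SE = √(p₀(1−p₀)/n) = √(0.24964/1996) = 0.01118.
z = (0.50000 − 0.519)/0.01118 = -0.01900/0.01118 = -1.699.
p-value = 2·P(Z > 1.699) ≈ 0.0893.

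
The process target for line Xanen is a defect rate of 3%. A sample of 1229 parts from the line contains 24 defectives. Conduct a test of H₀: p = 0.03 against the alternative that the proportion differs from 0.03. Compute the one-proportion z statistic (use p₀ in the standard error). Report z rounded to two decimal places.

z = -2.15

p̂ = 24/1229 ≈ 0.01953.
Standard error under H₀: √(0.03×0.97/1229) = 0.00487.
z = (0.01953 − 0.03)/0.00487 = -0.01047/0.00487 = -2.15.
p-value = 2·P(Z > 2.152) ≈ 0.0314.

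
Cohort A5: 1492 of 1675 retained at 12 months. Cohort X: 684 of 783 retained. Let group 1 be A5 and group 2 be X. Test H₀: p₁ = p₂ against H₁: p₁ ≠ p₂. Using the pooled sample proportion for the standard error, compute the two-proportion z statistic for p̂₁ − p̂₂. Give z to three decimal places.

z = 1.245

p̂₁ = 1492/1675 ≈ 0.890746, p̂₂ = 684/783 ≈ 0.873563.
Pooled p̂ = (1492+684)/(1675+783) = 2176/2458 = 0.885273.
SE = √(0.101565 × 0.00187415) = 0.013797.
z = (0.890746 − 0.873563)/0.013797 = 0.017183/0.013797 = 1.245.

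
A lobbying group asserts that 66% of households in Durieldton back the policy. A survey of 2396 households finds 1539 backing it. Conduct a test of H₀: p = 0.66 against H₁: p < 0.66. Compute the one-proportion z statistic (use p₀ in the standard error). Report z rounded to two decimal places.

p̂ = 1539/2396 ≈ 0.64232.
SE = √(p₀(1−p₀)/n) = √(0.2244/2396) = 0.00968.
z = (0.64232 − 0.66)/0.00968 = -0.01768/0.00968 = -1.83.
p-value = P(Z < -1.827) ≈ 0.0339.

z = -1.83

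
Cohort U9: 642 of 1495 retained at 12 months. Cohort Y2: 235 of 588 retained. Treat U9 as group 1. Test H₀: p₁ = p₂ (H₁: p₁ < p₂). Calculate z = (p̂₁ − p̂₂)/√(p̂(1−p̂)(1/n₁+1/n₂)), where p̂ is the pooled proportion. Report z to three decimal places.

z = 1.239

p̂₁ = 642/1495 ≈ 0.42943, p̂₂ = 235/588 ≈ 0.39966.
Pooled p̂ = (642+235)/(1495+588) = 877/2083 = 0.42103.
SE = √(0.243763 × 0.00236958) = 0.02403.
z = (0.42943 − 0.39966)/0.02403 = 0.02977/0.02403 = 1.239.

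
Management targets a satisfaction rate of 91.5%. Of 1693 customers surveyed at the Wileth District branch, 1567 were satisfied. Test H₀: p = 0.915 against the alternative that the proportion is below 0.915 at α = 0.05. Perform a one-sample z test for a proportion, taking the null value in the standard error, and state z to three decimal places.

p̂ = 1567/1693 = 0.92558.
Standard error under H₀: √(0.915×0.085/1693) = 0.00678.
z = (0.92558 − 0.915)/0.00678 = 0.01058/0.00678 = 1.560.
p-value = P(Z < 1.560) ≈ 0.9407. With α = 0.05, fail to reject H₀.

z = 1.560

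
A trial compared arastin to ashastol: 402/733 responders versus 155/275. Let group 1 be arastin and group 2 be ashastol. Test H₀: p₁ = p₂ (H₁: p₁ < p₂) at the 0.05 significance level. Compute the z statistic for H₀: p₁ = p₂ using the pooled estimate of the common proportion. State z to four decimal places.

z = -0.4324

p̂₁ = 402/733 = 0.548431, p̂₂ = 155/275 = 0.563636.
Pooled p̂ = (402+155)/(733+275) = 557/1008 = 0.552579.
SE = √(p̂(1−p̂)(1/n₁+1/n₂)) = √(0.552579·0.447421·0.00500062) = √(0.00123633) = 0.035161.
z = (0.548431 − 0.563636)/0.035161 = -0.015205/0.035161 = -0.4324.
p-value = P(Z < -0.432) ≈ 0.3327, so at α = 0.05 we fail to reject H₀.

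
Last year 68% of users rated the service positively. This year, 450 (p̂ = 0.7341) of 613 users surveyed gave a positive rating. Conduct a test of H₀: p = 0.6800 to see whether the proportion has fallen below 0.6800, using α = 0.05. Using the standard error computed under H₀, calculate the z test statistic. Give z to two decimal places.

z = 2.87

p̂ = 450/613 ≈ 0.73409.
Under H₀, SE = √(0.68·0.32/613) = √(0.000354976) = 0.01884.
z = (0.73409 − 0.68)/0.01884 = 0.05409/0.01884 = 2.87.
p-value = P(Z < 2.871) ≈ 0.9980; since p > α = 0.05, fail to reject H₀.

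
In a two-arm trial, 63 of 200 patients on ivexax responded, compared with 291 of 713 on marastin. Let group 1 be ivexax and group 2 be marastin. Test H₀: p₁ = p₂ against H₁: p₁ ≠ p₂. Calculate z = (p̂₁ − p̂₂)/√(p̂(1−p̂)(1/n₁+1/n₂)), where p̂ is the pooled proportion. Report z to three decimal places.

z = -2.389

p̂₁ = 63/200 = 0.31500, p̂₂ = 291/713 = 0.40813.
Pooled p̂ = (63+291)/(200+713) = 354/913 = 0.38773.
SE = √(0.237396 × 0.00640252) = 0.03899.
z = (0.31500 − 0.40813)/0.03899 = -0.09313/0.03899 = -2.389.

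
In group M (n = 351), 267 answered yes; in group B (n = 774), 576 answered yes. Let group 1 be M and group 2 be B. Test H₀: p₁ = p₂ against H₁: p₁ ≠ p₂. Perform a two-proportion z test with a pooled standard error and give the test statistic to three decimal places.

z = 0.592

p̂₁ = 267/351 ≈ 0.760684, p̂₂ = 576/774 ≈ 0.744186.
Pooled p̂ = (267+576)/(351+774) = 843/1125 = 0.749333.
SE = √(p̂(1−p̂)(1/n₁+1/n₂)) = √(0.749333·0.250667·0.00414099) = √(0.000777815) = 0.027889.
z = (0.760684 − 0.744186)/0.027889 = 0.016498/0.027889 = 0.592.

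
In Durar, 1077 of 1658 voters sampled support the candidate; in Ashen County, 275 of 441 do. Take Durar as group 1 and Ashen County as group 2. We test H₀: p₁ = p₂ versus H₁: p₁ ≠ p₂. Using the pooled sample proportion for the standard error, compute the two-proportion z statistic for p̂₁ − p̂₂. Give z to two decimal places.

p̂₁ = 1077/1658 ≈ 0.6496, p̂₂ = 275/441 ≈ 0.6236.
Pooled p̂ = (1077+275)/(1658+441) = 1352/2099 = 0.6441.
SE = √(p̂(1−p̂)(1/n₁+1/n₂)) = √(0.6441·0.3559·0.00287071) = √(0.000658054) = 0.0257.
z = (0.6496 − 0.6236)/0.0257 = 0.0260/0.0257 = 1.01.

z = 1.01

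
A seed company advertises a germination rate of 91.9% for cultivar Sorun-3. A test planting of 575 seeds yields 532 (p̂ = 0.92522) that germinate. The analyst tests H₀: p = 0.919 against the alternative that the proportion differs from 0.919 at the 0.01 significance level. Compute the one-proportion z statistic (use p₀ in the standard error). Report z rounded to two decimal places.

p̂ = 532/575 ≈ 0.92522.
Standard error under H₀: √(0.919×0.081/575) = 0.01138.
z = (0.92522 − 0.919)/0.01138 = 0.00622/0.01138 = 0.55.
p-value = 2·P(Z > 0.546) ≈ 0.5848. With α = 0.01, fail to reject H₀.

z = 0.55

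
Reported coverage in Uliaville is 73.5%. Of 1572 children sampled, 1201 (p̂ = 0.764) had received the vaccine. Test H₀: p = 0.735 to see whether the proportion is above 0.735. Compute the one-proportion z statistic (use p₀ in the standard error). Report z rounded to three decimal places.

p̂ = 1201/1572 ≈ 0.76399.
Under H₀, SE = √(0.735·0.265/1572) = √(0.000123903) = 0.01113.
z = (0.76399 − 0.735)/0.01113 = 0.02899/0.01113 = 2.605.

z = 2.605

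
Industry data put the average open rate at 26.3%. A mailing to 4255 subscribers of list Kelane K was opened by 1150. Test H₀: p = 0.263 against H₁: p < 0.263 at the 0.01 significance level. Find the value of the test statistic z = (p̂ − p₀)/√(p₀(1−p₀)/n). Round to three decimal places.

p̂ = 1150/4255 ≈ 0.27027.
Standard error under H₀: √(0.263×0.737/4255) = 0.00675.
z = (0.27027 − 0.263)/0.00675 = 0.00727/0.00675 = 1.077.
p-value = P(Z < 1.077) ≈ 0.8593; since p > α = 0.01, fail to reject H₀.

z = 1.077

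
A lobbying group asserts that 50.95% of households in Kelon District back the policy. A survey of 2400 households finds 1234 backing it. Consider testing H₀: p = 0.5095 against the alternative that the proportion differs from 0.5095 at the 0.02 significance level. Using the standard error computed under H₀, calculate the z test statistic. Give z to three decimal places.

z = 0.457

p̂ = 1234/2400 = 0.514167.
SE = √(p₀(1−p₀)/n) = √(0.24991/2400) = 0.010204.
z = (0.514167 − 0.5095)/0.010204 = 0.004667/0.010204 = 0.457.
p-value = 2·P(Z > 0.457) ≈ 0.6474; since p > α = 0.02, fail to reject H₀.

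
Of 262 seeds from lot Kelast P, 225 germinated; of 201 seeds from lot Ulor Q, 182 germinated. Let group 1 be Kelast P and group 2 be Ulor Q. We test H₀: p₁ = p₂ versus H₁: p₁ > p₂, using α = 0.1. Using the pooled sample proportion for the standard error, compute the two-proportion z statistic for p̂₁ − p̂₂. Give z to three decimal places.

z = -1.527

p̂₁ = 225/262 ≈ 0.85878, p̂₂ = 182/201 ≈ 0.90547.
Pooled p̂ = (225+182)/(262+201) = 407/463 = 0.87905.
SE = √(p̂(1−p̂)(1/n₁+1/n₂)) = √(0.87905·0.12095·0.00879192) = √(0.000934769) = 0.03057.
z = (0.85878 − 0.90547)/0.03057 = -0.04669/0.03057 = -1.527.
p-value = P(Z > -1.527) ≈ 0.9367; since p > α = 0.1, fail to reject H₀.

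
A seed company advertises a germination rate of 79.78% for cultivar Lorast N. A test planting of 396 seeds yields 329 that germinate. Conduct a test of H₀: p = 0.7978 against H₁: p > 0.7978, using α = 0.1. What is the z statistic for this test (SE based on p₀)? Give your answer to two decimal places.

p̂ = 329/396 ≈ 0.83081.
Under H₀, SE = √(0.7978·0.2022/396) = √(0.000407362) = 0.02018.
z = (0.83081 − 0.7978)/0.02018 = 0.03301/0.02018 = 1.64.
p-value = P(Z > 1.635) ≈ 0.0510; since p < α = 0.1, reject H₀.

z = 1.64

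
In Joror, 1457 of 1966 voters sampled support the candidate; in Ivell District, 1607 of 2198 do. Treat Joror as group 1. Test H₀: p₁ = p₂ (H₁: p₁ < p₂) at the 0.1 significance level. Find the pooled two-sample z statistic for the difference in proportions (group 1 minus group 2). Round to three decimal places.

p̂₁ = 1457/1966 ≈ 0.74110, p̂₂ = 1607/2198 ≈ 0.73112.
Pooled p̂ = (1457+1607)/(1966+2198) = 3064/4164 = 0.73583.
SE = √(0.194384 × 0.000963606) = 0.01369.
z = (0.74110 − 0.73112)/0.01369 = 0.00998/0.01369 = 0.729.
p-value = P(Z < 0.729) ≈ 0.7671. With α = 0.1, fail to reject H₀.

z = 0.729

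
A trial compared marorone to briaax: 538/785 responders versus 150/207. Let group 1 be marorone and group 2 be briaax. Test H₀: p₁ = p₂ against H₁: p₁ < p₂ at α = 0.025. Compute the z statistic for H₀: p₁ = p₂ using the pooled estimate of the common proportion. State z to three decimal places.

z = -1.091

p̂₁ = 538/785 ≈ 0.68535, p̂₂ = 150/207 ≈ 0.72464.
Pooled p̂ = (538+150)/(785+207) = 688/992 = 0.69355.
SE = √(0.212539 × 0.0061048) = 0.03602.
z = (0.68535 − 0.72464)/0.03602 = -0.03929/0.03602 = -1.091.
p-value = P(Z < -1.091) ≈ 0.1377, so at α = 0.025 we fail to reject H₀.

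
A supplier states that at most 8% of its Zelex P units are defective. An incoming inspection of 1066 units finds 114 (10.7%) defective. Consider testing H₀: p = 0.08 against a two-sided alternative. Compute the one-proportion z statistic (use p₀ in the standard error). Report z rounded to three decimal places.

p̂ = 114/1066 = 0.10694.
Standard error under H₀: √(0.08×0.92/1066) = 0.00831.
z = (0.10694 − 0.08)/0.00831 = 0.02694/0.00831 = 3.242.
p-value = 2·P(Z > 3.242) ≈ 0.0012.

z = 3.242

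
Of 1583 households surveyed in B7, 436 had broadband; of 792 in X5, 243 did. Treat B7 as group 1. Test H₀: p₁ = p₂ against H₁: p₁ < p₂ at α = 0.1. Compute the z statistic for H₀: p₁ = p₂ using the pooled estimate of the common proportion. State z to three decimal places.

z = -1.596

p̂₁ = 436/1583 ≈ 0.27543, p̂₂ = 243/792 ≈ 0.30682.
Pooled p̂ = (436+243)/(1583+792) = 679/2375 = 0.28589.
SE = √(0.204159 × 0.00189434) = 0.01967.
z = (0.27543 − 0.30682)/0.01967 = -0.03139/0.01967 = -1.596.
p-value = P(Z < -1.596) ≈ 0.0552; since p < α = 0.1, reject H₀.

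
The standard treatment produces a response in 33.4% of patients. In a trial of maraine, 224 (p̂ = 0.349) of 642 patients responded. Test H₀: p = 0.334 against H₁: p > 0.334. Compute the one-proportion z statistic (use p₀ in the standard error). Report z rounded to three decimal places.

p̂ = 224/642 ≈ 0.34891.
Standard error under H₀: √(0.334×0.666/642) = 0.01861.
z = (0.34891 − 0.334)/0.01861 = 0.01491/0.01861 = 0.801.
p-value = P(Z > 0.801) ≈ 0.2116.

z = 0.801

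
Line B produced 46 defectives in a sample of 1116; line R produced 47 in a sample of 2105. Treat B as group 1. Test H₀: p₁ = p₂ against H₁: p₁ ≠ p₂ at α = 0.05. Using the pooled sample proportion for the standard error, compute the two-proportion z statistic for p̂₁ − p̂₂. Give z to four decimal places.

z = 3.0467

p̂₁ = 46/1116 = 0.0412186, p̂₂ = 47/2105 = 0.0223278.
Pooled p̂ = (46+47)/(1116+2105) = 93/3221 = 0.0288730.
SE = √(0.0280394 × 0.00137112) = 0.0062004.
z = (0.0412186 − 0.0223278)/0.0062004 = 0.0188908/0.0062004 = 3.0467.
p-value = 2·P(Z > 3.047) ≈ 0.0023; since p < α = 0.05, reject H₀.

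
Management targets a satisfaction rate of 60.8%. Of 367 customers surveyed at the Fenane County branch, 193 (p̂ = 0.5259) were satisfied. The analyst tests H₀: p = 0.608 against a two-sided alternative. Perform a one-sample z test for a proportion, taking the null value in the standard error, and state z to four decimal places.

p̂ = 193/367 = 0.525886.
Standard error under H₀: √(0.608×0.392/367) = 0.025484.
z = (0.525886 − 0.608)/0.025484 = -0.082114/0.025484 = -3.2222.
Two-sided p-value ≈ 2·Φ(−3.222) = 0.0013.

z = -3.2222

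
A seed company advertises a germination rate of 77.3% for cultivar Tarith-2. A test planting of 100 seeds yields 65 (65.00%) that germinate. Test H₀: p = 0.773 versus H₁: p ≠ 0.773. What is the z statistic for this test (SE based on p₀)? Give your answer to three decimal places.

z = -2.936

p̂ = 65/100 ≈ 0.65000.
Under H₀, SE = √(0.773·0.227/100) = √(0.00175471) = 0.04189.
z = (0.65000 − 0.773)/0.04189 = -0.12300/0.04189 = -2.936.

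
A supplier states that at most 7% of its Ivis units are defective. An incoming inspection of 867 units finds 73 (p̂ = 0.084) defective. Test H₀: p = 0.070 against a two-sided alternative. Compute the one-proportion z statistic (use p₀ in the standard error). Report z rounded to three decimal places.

z = 1.639

p̂ = 73/867 = 0.084198.
SE = √(p₀(1−p₀)/n) = √(0.0651/867) = 0.008665.
z = (0.084198 − 0.07)/0.008665 = 0.014198/0.008665 = 1.639.
p-value = 2·P(Z > 1.639) ≈ 0.1013.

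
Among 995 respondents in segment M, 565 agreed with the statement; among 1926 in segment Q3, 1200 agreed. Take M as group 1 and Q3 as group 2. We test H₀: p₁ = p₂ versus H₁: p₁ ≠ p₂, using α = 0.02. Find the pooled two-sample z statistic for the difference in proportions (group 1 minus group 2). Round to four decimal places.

z = -2.8920

p̂₁ = 565/995 ≈ 0.567839, p̂₂ = 1200/1926 ≈ 0.623053.
Pooled p̂ = (565+1200)/(995+1926) = 1765/2921 = 0.604245.
SE = √(p̂(1−p̂)(1/n₁+1/n₂)) = √(0.604245·0.395755·0.00152424) = √(0.000364495) = 0.019092.
z = (0.567839 − 0.623053)/0.019092 = -0.055214/0.019092 = -2.8920.
p-value = 2·P(Z > 2.892) ≈ 0.0038. With α = 0.02, reject H₀.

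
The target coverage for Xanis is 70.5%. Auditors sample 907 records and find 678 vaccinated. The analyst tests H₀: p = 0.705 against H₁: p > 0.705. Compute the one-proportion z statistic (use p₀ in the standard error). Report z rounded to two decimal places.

p̂ = 678/907 = 0.7475.
Standard error under H₀: √(0.705×0.295/907) = 0.0151.
z = (0.7475 − 0.705)/0.0151 = 0.0425/0.0151 = 2.81.

z = 2.81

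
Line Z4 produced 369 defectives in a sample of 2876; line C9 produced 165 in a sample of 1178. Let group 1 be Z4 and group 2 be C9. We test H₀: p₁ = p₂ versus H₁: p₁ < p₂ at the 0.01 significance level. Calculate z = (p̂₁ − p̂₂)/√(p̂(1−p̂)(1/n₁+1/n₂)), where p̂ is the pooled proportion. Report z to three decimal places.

z = -1.006

p̂₁ = 369/2876 = 0.12830, p̂₂ = 165/1178 = 0.14007.
Pooled p̂ = (369+165)/(2876+1178) = 534/4054 = 0.13172.
SE = √(p̂(1−p̂)(1/n₁+1/n₂)) = √(0.13172·0.86828·0.0011966) = √(0.000136857) = 0.01170.
z = (0.12830 − 0.14007)/0.01170 = -0.01177/0.01170 = -1.006.
p-value = P(Z < -1.006) ≈ 0.1573, so at α = 0.01 we fail to reject H₀.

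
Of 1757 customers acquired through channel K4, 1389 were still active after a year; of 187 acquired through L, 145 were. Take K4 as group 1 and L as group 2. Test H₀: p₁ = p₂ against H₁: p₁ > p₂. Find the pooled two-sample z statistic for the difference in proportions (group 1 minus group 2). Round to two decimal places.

z = 0.48

p̂₁ = 1389/1757 = 0.7906, p̂₂ = 145/187 = 0.7754.
Pooled p̂ = (1389+145)/(1757+187) = 1534/1944 = 0.7891.
SE = √(0.166424 × 0.00591675) = 0.0314.
z = (0.7906 − 0.7754)/0.0314 = 0.0152/0.0314 = 0.48.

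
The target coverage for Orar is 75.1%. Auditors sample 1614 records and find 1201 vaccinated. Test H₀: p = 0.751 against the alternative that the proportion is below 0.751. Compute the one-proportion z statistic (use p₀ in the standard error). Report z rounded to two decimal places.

z = -0.64

p̂ = 1201/1614 ≈ 0.7441.
SE = √(p₀(1−p₀)/n) = √(0.187/1614) = 0.0108.
z = (0.7441 − 0.751)/0.0108 = -0.0069/0.0108 = -0.64.
p-value = P(Z < -0.640) ≈ 0.2612.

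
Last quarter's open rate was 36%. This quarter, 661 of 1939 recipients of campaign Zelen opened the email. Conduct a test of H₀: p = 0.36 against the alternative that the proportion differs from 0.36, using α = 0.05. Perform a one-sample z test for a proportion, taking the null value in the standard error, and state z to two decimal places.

z = -1.75

p̂ = 661/1939 ≈ 0.3409.
Under H₀, SE = √(0.36·0.64/1939) = √(0.000118824) = 0.0109.
z = (0.3409 − 0.36)/0.0109 = -0.0191/0.0109 = -1.75.
Two-sided p-value ≈ 2·Φ(−1.752) = 0.0797; since p > α = 0.05, fail to reject H₀.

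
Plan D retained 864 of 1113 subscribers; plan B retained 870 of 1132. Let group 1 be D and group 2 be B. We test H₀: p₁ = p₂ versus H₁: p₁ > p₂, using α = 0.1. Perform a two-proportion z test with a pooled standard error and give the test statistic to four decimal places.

p̂₁ = 864/1113 = 0.776280, p̂₂ = 870/1132 = 0.768551.
Pooled p̂ = (864+870)/(1113+1132) = 1734/2245 = 0.772383.
SE = √(0.175807 × 0.00178186) = 0.017699.
z = (0.776280 − 0.768551)/0.017699 = 0.007729/0.017699 = 0.4367.
p-value = P(Z > 0.437) ≈ 0.3312. With α = 0.1, fail to reject H₀.

z = 0.4367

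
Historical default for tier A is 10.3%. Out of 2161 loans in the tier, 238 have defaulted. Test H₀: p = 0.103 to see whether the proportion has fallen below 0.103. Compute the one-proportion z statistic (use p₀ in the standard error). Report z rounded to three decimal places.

p̂ = 238/2161 ≈ 0.110134.
Under H₀, SE = √(0.103·0.897/2161) = √(4.27538e-05) = 0.006539.
z = (0.110134 − 0.103)/0.006539 = 0.007134/0.006539 = 1.091.
p-value = P(Z < 1.091) ≈ 0.8624.

z = 1.091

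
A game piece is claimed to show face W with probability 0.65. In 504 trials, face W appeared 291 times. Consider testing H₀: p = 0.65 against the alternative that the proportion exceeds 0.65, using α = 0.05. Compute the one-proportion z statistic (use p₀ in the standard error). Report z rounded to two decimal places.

z = -3.42

p̂ = 291/504 ≈ 0.5774.
Under H₀, SE = √(0.65·0.35/504) = √(0.000451389) = 0.0212.
z = (0.5774 − 0.65)/0.0212 = -0.0726/0.0212 = -3.42.
p-value = P(Z > -3.418) ≈ 0.9997; since p > α = 0.05, fail to reject H₀.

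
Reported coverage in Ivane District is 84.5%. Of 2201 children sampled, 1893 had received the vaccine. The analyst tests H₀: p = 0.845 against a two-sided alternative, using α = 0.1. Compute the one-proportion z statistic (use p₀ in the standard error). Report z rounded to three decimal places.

z = 1.953

p̂ = 1893/2201 ≈ 0.86006.
SE = √(p₀(1−p₀)/n) = √(0.13098/2201) = 0.00771.
z = (0.86006 − 0.845)/0.00771 = 0.01506/0.00771 = 1.953.
p-value = 2·P(Z > 1.953) ≈ 0.0509. With α = 0.1, reject H₀.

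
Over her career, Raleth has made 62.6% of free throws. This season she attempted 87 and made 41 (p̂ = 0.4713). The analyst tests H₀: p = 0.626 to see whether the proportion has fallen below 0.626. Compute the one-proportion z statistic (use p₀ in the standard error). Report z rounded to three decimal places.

z = -2.983

p̂ = 41/87 = 0.47126.
SE = √(p₀(1−p₀)/n) = √(0.23412/87) = 0.05188.
z = (0.47126 − 0.626)/0.05188 = -0.15474/0.05188 = -2.983.
p-value = P(Z < -2.983) ≈ 0.0014.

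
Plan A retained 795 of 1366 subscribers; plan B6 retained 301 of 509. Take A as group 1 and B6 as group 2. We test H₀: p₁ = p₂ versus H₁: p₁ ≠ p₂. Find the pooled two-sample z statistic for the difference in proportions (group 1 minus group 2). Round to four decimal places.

z = -0.3659

p̂₁ = 795/1366 ≈ 0.581991, p̂₂ = 301/509 ≈ 0.591356.
Pooled p̂ = (795+301)/(1366+509) = 1096/1875 = 0.584533.
SE = √(0.242854 × 0.0026967) = 0.025591.
z = (0.581991 − 0.591356)/0.025591 = -0.009365/0.025591 = -0.3659.
p-value = 2·P(Z > 0.366) ≈ 0.7144.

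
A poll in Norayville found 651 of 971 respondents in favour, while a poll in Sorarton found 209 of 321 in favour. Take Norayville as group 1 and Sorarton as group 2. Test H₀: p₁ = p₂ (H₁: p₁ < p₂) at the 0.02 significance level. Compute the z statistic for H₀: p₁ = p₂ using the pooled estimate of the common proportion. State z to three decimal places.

z = 0.637

p̂₁ = 651/971 = 0.67044, p̂₂ = 209/321 = 0.65109.
Pooled p̂ = (651+209)/(971+321) = 860/1292 = 0.66563.
SE = √(p̂(1−p̂)(1/n₁+1/n₂)) = √(0.66563·0.33437·0.00414513) = √(0.000922562) = 0.03037.
z = (0.67044 − 0.65109)/0.03037 = 0.01935/0.03037 = 0.637.
p-value = P(Z < 0.637) ≈ 0.7380. With α = 0.02, fail to reject H₀.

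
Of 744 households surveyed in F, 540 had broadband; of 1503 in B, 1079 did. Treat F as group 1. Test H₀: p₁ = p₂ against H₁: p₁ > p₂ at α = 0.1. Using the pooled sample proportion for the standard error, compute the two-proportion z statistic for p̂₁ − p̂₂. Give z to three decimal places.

p̂₁ = 540/744 ≈ 0.72581, p̂₂ = 1079/1503 ≈ 0.71790.
Pooled p̂ = (540+1079)/(744+1503) = 1619/2247 = 0.72052.
SE = √(p̂(1−p̂)(1/n₁+1/n₂)) = √(0.72052·0.27948·0.00200942) = √(0.000404643) = 0.02012.
z = (0.72581 − 0.71790)/0.02012 = 0.00791/0.02012 = 0.393.
p-value = P(Z > 0.393) ≈ 0.3471. With α = 0.1, fail to reject H₀.

z = 0.393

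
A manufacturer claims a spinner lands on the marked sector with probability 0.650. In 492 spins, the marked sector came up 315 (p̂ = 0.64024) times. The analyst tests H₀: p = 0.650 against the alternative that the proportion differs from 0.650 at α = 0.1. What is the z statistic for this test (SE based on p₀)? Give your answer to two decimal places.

p̂ = 315/492 ≈ 0.64024.
SE = √(p₀(1−p₀)/n) = √(0.2275/492) = 0.02150.
z = (0.64024 − 0.65)/0.02150 = -0.00976/0.02150 = -0.45.
Two-sided p-value ≈ 2·Φ(−0.454) = 0.6500, so at α = 0.1 we fail to reject H₀.

z = -0.45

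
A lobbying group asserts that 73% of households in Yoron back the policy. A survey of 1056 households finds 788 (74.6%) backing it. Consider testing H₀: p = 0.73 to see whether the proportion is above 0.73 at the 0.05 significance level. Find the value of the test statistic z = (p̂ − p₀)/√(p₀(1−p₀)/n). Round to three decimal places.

p̂ = 788/1056 ≈ 0.74621.
Under H₀, SE = √(0.73·0.27/1056) = √(0.000186648) = 0.01366.
z = (0.74621 − 0.73)/0.01366 = 0.01621/0.01366 = 1.187.
p-value = P(Z > 1.187) ≈ 0.1177, so at α = 0.05 we fail to reject H₀.

z = 1.187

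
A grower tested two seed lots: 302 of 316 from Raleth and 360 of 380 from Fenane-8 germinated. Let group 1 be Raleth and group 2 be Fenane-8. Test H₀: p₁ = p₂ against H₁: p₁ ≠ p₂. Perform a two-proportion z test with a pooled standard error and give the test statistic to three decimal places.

p̂₁ = 302/316 = 0.955696, p̂₂ = 360/380 = 0.947368.
Pooled p̂ = (302+360)/(316+380) = 662/696 = 0.951149.
SE = √(p̂(1−p̂)(1/n₁+1/n₂)) = √(0.951149·0.048851·0.00579614) = √(0.000269313) = 0.016411.
z = (0.955696 − 0.947368)/0.016411 = 0.008328/0.016411 = 0.507.

z = 0.507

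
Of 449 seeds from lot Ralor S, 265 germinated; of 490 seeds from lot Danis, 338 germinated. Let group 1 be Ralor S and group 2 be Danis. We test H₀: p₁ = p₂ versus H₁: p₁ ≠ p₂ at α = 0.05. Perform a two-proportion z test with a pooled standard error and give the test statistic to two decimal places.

p̂₁ = 265/449 = 0.5902, p̂₂ = 338/490 = 0.6898.
Pooled p̂ = (265+338)/(449+490) = 603/939 = 0.6422.
SE = √(0.229787 × 0.00426799) = 0.0313.
z = (0.5902 − 0.6898)/0.0313 = -0.0996/0.0313 = -3.18.
p-value = 2·P(Z > 3.180) ≈ 0.0015; since p < α = 0.05, reject H₀.

z = -3.18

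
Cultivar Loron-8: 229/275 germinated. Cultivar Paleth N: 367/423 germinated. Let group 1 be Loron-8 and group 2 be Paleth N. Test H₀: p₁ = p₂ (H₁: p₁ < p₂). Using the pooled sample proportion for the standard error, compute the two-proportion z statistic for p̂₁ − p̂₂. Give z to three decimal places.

p̂₁ = 229/275 = 0.83273, p̂₂ = 367/423 = 0.86761.
Pooled p̂ = (229+367)/(275+423) = 596/698 = 0.85387.
SE = √(p̂(1−p̂)(1/n₁+1/n₂)) = √(0.85387·0.14613·0.00600043) = √(0.000748717) = 0.02736.
z = (0.83273 − 0.86761)/0.02736 = -0.03488/0.02736 = -1.275.

z = -1.275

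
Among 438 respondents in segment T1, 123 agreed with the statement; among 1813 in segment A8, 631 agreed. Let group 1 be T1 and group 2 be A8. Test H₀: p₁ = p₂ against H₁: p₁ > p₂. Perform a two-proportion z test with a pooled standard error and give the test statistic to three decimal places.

p̂₁ = 123/438 ≈ 0.28082, p̂₂ = 631/1813 ≈ 0.34804.
Pooled p̂ = (123+631)/(438+1813) = 754/2251 = 0.33496.
SE = √(0.222763 × 0.00283468) = 0.02513.
z = (0.28082 − 0.34804)/0.02513 = -0.06722/0.02513 = -2.675.
p-value = P(Z > -2.675) ≈ 0.9963.

z = -2.675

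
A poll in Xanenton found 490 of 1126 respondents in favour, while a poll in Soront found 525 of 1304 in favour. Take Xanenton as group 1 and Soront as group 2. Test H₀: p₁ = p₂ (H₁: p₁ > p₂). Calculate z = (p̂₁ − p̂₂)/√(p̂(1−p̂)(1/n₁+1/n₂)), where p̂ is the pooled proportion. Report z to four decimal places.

p̂₁ = 490/1126 = 0.4351687, p̂₂ = 525/1304 = 0.4026074.
Pooled p̂ = (490+525)/(1126+1304) = 1015/2430 = 0.4176955.
SE = √(p̂(1−p̂)(1/n₁+1/n₂)) = √(0.4176955·0.5823045·0.00165497) = √(0.000402532) = 0.0200632.
z = (0.4351687 − 0.4026074)/0.0200632 = 0.0325613/0.0200632 = 1.6229.
p-value = P(Z > 1.623) ≈ 0.0523.

z = 1.6229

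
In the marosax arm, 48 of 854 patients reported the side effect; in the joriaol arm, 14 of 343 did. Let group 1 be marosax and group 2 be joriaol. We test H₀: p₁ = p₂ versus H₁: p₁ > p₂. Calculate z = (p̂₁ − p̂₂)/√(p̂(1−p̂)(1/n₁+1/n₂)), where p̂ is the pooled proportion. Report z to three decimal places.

p̂₁ = 48/854 = 0.05621, p̂₂ = 14/343 = 0.04082.
Pooled p̂ = (48+14)/(854+343) = 62/1197 = 0.05180.
SE = √(0.0491133 × 0.00408641) = 0.01417.
z = (0.05621 − 0.04082)/0.01417 = 0.01539/0.01417 = 1.086.
p-value = P(Z > 1.086) ≈ 0.1387.

z = 1.086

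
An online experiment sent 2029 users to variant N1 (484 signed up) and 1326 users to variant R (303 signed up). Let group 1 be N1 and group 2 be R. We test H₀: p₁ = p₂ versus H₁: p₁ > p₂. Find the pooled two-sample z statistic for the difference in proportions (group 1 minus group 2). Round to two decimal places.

p̂₁ = 484/2029 ≈ 0.2385, p̂₂ = 303/1326 ≈ 0.2285.
Pooled p̂ = (484+303)/(2029+1326) = 787/3355 = 0.2346.
SE = √(0.17955 × 0.001247) = 0.0150.
z = (0.2385 − 0.2285)/0.0150 = 0.0100/0.0150 = 0.67.
p-value = P(Z > 0.671) ≈ 0.2512.

z = 0.67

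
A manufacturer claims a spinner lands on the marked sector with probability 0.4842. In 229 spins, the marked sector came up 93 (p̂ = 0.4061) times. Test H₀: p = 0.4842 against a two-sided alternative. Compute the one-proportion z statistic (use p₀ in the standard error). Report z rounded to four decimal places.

p̂ = 93/229 ≈ 0.406114.
Standard error under H₀: √(0.4842×0.5158/229) = 0.033024.
z = (0.406114 − 0.4842)/0.033024 = -0.078086/0.033024 = -2.3645.

z = -2.3645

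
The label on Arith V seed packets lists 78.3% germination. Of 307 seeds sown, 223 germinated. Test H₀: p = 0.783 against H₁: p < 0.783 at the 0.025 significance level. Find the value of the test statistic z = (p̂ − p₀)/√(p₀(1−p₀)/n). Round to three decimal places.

p̂ = 223/307 ≈ 0.726384.
Standard error under H₀: √(0.783×0.217/307) = 0.023526.
z = (0.726384 − 0.783)/0.023526 = -0.056616/0.023526 = -2.407.
p-value = P(Z < -2.407) ≈ 0.0081, so at α = 0.025 we reject H₀.

z = -2.407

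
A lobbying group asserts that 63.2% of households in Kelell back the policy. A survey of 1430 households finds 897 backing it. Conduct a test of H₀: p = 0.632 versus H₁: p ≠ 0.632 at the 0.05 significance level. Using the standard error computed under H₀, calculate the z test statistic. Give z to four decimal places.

p̂ = 897/1430 ≈ 0.627273.
Under H₀, SE = √(0.632·0.368/1430) = √(0.000162641) = 0.012753.
z = (0.627273 − 0.632)/0.012753 = -0.004727/0.012753 = -0.3707.
Two-sided p-value ≈ 2·Φ(−0.371) = 0.7109; since p > α = 0.05, fail to reject H₀.

z = -0.3707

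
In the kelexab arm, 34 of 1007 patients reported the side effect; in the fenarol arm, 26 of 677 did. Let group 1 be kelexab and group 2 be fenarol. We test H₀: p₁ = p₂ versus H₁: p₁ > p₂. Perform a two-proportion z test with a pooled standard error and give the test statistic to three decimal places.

p̂₁ = 34/1007 ≈ 0.03376, p̂₂ = 26/677 ≈ 0.03840.
Pooled p̂ = (34+26)/(1007+677) = 60/1684 = 0.03563.
SE = √(p̂(1−p̂)(1/n₁+1/n₂)) = √(0.03563·0.96437·0.00247015) = √(8.48745e-05) = 0.00921.
z = (0.03376 − 0.03840)/0.00921 = -0.00464/0.00921 = -0.504.
p-value = P(Z > -0.504) ≈ 0.6928.

z = -0.504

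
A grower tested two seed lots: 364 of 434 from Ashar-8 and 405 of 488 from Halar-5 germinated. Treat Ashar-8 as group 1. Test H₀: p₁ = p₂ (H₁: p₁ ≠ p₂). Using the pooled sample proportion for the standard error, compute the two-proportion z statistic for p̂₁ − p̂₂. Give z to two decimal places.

z = 0.36

p̂₁ = 364/434 = 0.8387, p̂₂ = 405/488 = 0.8299.
Pooled p̂ = (364+405)/(434+488) = 769/922 = 0.8341.
SE = √(p̂(1−p̂)(1/n₁+1/n₂)) = √(0.8341·0.1659·0.00435333) = √(0.000602528) = 0.0245.
z = (0.8387 − 0.8299)/0.0245 = 0.0088/0.0245 = 0.36.
Two-sided p-value ≈ 2·Φ(−0.358) = 0.7202.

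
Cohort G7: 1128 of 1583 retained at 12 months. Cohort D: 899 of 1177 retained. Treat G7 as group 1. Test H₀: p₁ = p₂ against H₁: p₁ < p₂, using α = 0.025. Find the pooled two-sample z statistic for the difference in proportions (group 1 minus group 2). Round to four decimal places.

z = -3.0142

p̂₁ = 1128/1583 = 0.712571, p̂₂ = 899/1177 = 0.763806.
Pooled p̂ = (1128+899)/(1583+1177) = 2027/2760 = 0.734420.
SE = √(p̂(1−p̂)(1/n₁+1/n₂)) = √(0.734420·0.265580·0.00148133) = √(0.000288929) = 0.016998.
z = (0.712571 − 0.763806)/0.016998 = -0.051235/0.016998 = -3.0142.
p-value = P(Z < -3.014) ≈ 0.0013; since p < α = 0.025, reject H₀.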